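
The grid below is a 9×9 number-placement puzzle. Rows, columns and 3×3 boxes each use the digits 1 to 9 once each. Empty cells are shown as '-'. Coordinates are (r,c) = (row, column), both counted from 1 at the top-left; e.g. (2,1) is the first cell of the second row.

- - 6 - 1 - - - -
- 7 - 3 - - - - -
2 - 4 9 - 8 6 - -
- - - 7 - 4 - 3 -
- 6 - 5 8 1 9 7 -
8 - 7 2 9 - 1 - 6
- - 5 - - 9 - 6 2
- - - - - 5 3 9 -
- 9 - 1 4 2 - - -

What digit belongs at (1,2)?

8

(1,4) = 4 (sole candidate).
(1,6) = 7 (sole candidate).
(2,6) = 6 (sole candidate).
(3,5) = 5 (sole candidate).
(3,8) = 1 (sole candidate).
(4,5) = 6 (sole candidate).
(5,9) = 4 (sole candidate).
(6,6) = 3 (sole candidate).
(6,8) = 5 (sole candidate).
(7,4) = 8 (sole candidate).
(8,4) = 6 (sole candidate).
(8,5) = 7 (sole candidate).
(9,8) = 8 (sole candidate).
(1,8) = 2 (sole candidate).
(2,5) = 2 (sole candidate).
(2,8) = 4 (sole candidate).
(3,2) = 3 (sole candidate).
(3,9) = 7 (sole candidate).
(4,9) = 8 (sole candidate).
(5,1) = 3 (sole candidate).
(5,3) = 2 (sole candidate).
(6,2) = 4 (sole candidate).
(7,2) = 1 (sole candidate).
(7,5) = 3 (sole candidate).
(8,1) = 4 (sole candidate).
(8,3) = 8 (sole candidate).
(8,9) = 1 (sole candidate).
(9,3) = 3 (sole candidate).
(9,9) = 5 (sole candidate).
(2,9) = 9 (sole candidate).
(4,2) = 5 (sole candidate).
(4,7) = 2 (sole candidate).
(7,1) = 7 (sole candidate).
(7,7) = 4 (sole candidate).
(8,2) = 2 (sole candidate).
(9,1) = 6 (sole candidate).
(9,7) = 7 (sole candidate).
(1,2) = 8: row 1 has {1,2,4,6,7}; col 2 has {1,2,3,4,5,6,7,9}; box has {2,3,4,6,7} → only 8 remains.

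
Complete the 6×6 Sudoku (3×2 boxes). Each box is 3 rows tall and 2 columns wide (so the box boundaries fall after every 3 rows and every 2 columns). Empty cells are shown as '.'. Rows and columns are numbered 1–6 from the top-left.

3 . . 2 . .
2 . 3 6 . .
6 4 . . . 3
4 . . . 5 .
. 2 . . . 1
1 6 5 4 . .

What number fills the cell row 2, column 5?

1

row 3, column 3 = 1 (sole candidate).
row 3, column 4 = 5 (sole candidate).
row 3, column 5 = 2 (sole candidate).
row 4, column 2 = 3 (sole candidate).
row 4, column 4 = 1 (sole candidate).
row 5, column 1 = 5 (sole candidate).
row 5, column 3 = 6 (sole candidate).
row 5, column 4 = 3 (sole candidate).
row 5, column 5 = 4 (sole candidate).
row 6, column 5 = 3 (sole candidate).
row 6, column 6 = 2 (sole candidate).
row 1, column 3 = 4 (sole candidate).
row 2, column 5 = 1: row 2 has {2,3,6}; col 5 has {2,3,4,5}; box has {2,3} → only 1 remains.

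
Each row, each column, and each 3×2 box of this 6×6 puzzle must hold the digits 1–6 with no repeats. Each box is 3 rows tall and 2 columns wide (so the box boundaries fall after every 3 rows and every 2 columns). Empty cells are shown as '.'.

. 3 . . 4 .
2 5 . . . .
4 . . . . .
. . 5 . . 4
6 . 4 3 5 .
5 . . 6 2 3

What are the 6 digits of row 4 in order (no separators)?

315264

row 1, column 1 = 1: row 1 has {3,4}; col 1 has {2,4,5,6}; box has {2,3,4,5} → only 1 remains.
row 3, column 2 = 6: row 3 has {4}; col 2 has {3,5}; box has {1,2,3,4,5} → only 6 remains.
row 4, column 1 = 3: row 4 has {4,5}; col 1 has {1,2,4,5,6}; box has {5,6} → only 3 remains.
row 5, column 6 = 1: row 5 has {3,4,5,6}; col 6 has {3,4}; box has {2,3,4,5} → only 1 remains.
row 6, column 3 = 1: row 6 has {2,3,5,6}; col 3 has {4,5}; box has {3,4,5,6} → only 1 remains.
row 2, column 6 = 6: row 2 has {2,5}; col 6 has {1,3,4}; box has {4} → only 6 remains.
row 4, column 4 = 2: row 4 has {3,4,5}; col 4 has {3,6}; box has {1,3,4,5,6} → only 2 remains.
row 4, column 5 = 6: row 4 has {2,3,4,5}; col 5 has {2,4,5}; box has {1,2,3,4,5} → only 6 remains.
row 5, column 2 = 2: row 5 has {1,3,4,5,6}; col 2 has {3,5,6}; box has {3,5,6} → only 2 remains.
row 6, column 2 = 4: row 6 has {1,2,3,5,6}; col 2 has {2,3,5,6}; box has {2,3,5,6} → only 4 remains.
row 1, column 4 = 5: row 1 has {1,3,4}; col 4 has {2,3,6}; box has {} → only 5 remains.
row 1, column 6 = 2: row 1 has {1,3,4,5}; col 6 has {1,3,4,6}; box has {4,6} → only 2 remains.
row 2, column 3 = 3: row 2 has {2,5,6}; col 3 has {1,4,5}; box has {5} → only 3 remains.
row 2, column 5 = 1: row 2 has {2,3,5,6}; col 5 has {2,4,5,6}; box has {2,4,6} → only 1 remains.
row 3, column 3 = 2: row 3 has {4,6}; col 3 has {1,3,4,5}; box has {3,5} → only 2 remains.
row 3, column 4 = 1: row 3 has {2,4,6}; col 4 has {2,3,5,6}; box has {2,3,5} → only 1 remains.
row 3, column 5 = 3: row 3 has {1,2,4,6}; col 5 has {1,2,4,5,6}; box has {1,2,4,6} → only 3 remains.
row 3, column 6 = 5: row 3 has {1,2,3,4,6}; col 6 has {1,2,3,4,6}; box has {1,2,3,4,6} → only 5 remains.
row 4, column 2 = 1: row 4 has {2,3,4,5,6}; col 2 has {2,3,4,5,6}; box has {2,3,4,5,6} → only 1 remains.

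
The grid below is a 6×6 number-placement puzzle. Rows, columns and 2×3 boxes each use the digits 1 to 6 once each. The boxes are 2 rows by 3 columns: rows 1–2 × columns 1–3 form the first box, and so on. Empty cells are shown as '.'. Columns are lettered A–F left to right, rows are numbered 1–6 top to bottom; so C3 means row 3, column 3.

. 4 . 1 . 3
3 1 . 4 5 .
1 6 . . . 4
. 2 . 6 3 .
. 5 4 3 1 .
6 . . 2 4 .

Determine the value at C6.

D3 = 5: row 3 has {1,4,6}; col 4 has {1,2,3,4,6}; box has {3,4,6} → only 5 remains.
E3 = 2: row 3 has {1,4,5,6}; col 5 has {1,3,4,5}; box has {3,4,5,6} → only 2 remains.
C4 = 5: row 4 has {2,3,6}; col 3 has {4}; box has {1,2,6} → only 5 remains.
F4 = 1: row 4 has {2,3,5,6}; col 6 has {3,4}; box has {2,3,4,5,6} → only 1 remains.
A5 = 2: row 5 has {1,3,4,5}; col 1 has {1,3,6}; box has {4,5,6} → only 2 remains.
F5 = 6: row 5 has {1,2,3,4,5}; col 6 has {1,3,4}; box has {1,2,3,4} → only 6 remains.
B6 = 3: row 6 has {2,4,6}; col 2 has {1,2,4,5,6}; box has {2,4,5,6} → only 3 remains.
C6 = 1: row 6 has {2,3,4,6}; col 3 has {4,5}; box has {2,3,4,5,6} → only 1 remains.

1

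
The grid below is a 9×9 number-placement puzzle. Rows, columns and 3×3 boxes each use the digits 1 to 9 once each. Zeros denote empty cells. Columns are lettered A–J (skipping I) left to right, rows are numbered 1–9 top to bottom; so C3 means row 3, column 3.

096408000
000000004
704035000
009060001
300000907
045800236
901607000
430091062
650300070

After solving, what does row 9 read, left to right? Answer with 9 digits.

A6 = 1: row 6 has {2,3,4,5,6,8}; col 1 has {3,4,6,7,9}; box has {3,4,5,9} → only 1 remains.
E6 = 7: row 6 has {1,2,3,4,5,6,8}; col 5 has {3,6,9}; box has {6,8} → only 7 remains.
F6 = 9: row 6 has {1,2,3,4,5,6,7,8}; col 6 has {1,5,7,8}; box has {6,7,8} → only 9 remains.
D8 = 5: row 8 has {1,2,3,4,6,9}; col 4 has {3,4,6,8}; box has {1,3,6,7,9} → only 5 remains.
G8 = 8: row 8 has {1,2,3,4,5,6,9}; col 7 has {2,9}; box has {2,6,7} → only 8 remains.
J9 = 9: row 9 has {3,5,6,7}; col 9 has {1,2,4,6,7}; box has {2,6,7,8} → only 9 remains.
J3 = 8: row 3 has {3,4,5,7}; col 9 has {1,2,4,6,7,9}; box has {4} → only 8 remains.
D4 = 2: row 4 has {1,6,9}; col 4 has {3,4,5,6,8}; box has {6,7,8,9} → only 2 remains.
D5 = 1: row 5 has {3,7,9}; col 4 has {2,3,4,5,6,8}; box has {2,6,7,8,9} → only 1 remains.
F5 = 4: row 5 has {1,3,7,9}; col 6 has {1,5,7,8,9}; box has {1,2,6,7,8,9} → only 4 remains.
C8 = 7: row 8 has {1,2,3,4,5,6,8,9}; col 3 has {1,4,5,6,9}; box has {1,3,4,5,6,9} → only 7 remains.
F9 = 2: row 9 has {3,5,6,7,9}; col 6 has {1,4,5,7,8,9}; box has {1,3,5,6,7,9} → only 2 remains.
F2 = 6: row 2 has {4}; col 6 has {1,2,4,5,7,8,9}; box has {3,4,5,8} → only 6 remains.
D3 = 9: row 3 has {3,4,5,7,8}; col 4 has {1,2,3,4,5,6,8}; box has {3,4,5,6,8} → only 9 remains.
A4 = 8: row 4 has {1,2,6,9}; col 1 has {1,3,4,6,7,9}; box has {1,3,4,5,9} → only 8 remains.
B4 = 7: row 4 has {1,2,6,8,9}; col 2 has {3,4,5,9}; box has {1,3,4,5,8,9} → only 7 remains.
F4 = 3: row 4 has {1,2,6,7,8,9}; col 6 has {1,2,4,5,6,7,8,9}; box has {1,2,4,6,7,8,9} → only 3 remains.
C5 = 2: row 5 has {1,3,4,7,9}; col 3 has {1,4,5,6,7,9}; box has {1,3,4,5,7,8,9} → only 2 remains.
E5 = 5: row 5 has {1,2,3,4,7,9}; col 5 has {3,6,7,9}; box has {1,2,3,4,6,7,8,9} → only 5 remains.
H5 = 8: row 5 has {1,2,3,4,5,7,9}; col 8 has {3,6,7}; box has {1,2,3,6,7,9} → only 8 remains.
C9 = 8: row 9 has {2,3,5,6,7,9}; col 3 has {1,2,4,5,6,7,9}; box has {1,3,4,5,6,7,9} → only 8 remains.
E9 = 4: row 9 has {2,3,5,6,7,8,9}; col 5 has {3,5,6,7,9}; box has {1,2,3,5,6,7,9} → only 4 remains.
G9 = 1: row 9 has {2,3,4,5,6,7,8,9}; col 7 has {2,8,9}; box has {2,6,7,8,9} → only 1 remains.

658342179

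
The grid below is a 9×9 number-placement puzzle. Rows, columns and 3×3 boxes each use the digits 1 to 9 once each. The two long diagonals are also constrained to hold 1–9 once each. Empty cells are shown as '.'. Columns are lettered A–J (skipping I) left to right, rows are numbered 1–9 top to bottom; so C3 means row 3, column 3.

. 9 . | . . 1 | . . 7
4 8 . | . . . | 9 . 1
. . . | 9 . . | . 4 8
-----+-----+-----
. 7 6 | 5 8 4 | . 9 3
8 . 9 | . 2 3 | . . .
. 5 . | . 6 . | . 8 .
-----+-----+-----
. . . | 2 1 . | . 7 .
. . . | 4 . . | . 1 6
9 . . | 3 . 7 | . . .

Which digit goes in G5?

4

D6 = 1 (sole candidate).
F6 = 9 (sole candidate).
B8 = 3 (sole candidate).
E9 = 5 (sole candidate).
H9 = 2 (sole candidate).
J9 = 4 (sole candidate).
D5 = 7 (sole candidate).
J5 = 5 (sole candidate).
J6 = 2 (sole candidate).
G7 = 3 (sole candidate).
J7 = 9 (sole candidate).
E8 = 9 (sole candidate).
F8 = 8 (sole candidate).
G8 = 5 (sole candidate).
G9 = 8 (sole candidate).
A1 = 6 (sole candidate).
D1 = 8 (sole candidate).
G1 = 2 (sole candidate).
D2 = 6 (sole candidate).
H2 = 5 (sole candidate).
C3 = 7 (sole candidate).
E3 = 3 (sole candidate).
G3 = 6 (sole candidate).
G4 = 1 (sole candidate).
G5 = 4: row 5 has {2,3,5,7,8,9}; col 7 has {1,2,3,5,6,8,9}; box has {1,2,3,5,8,9} → only 4 remains.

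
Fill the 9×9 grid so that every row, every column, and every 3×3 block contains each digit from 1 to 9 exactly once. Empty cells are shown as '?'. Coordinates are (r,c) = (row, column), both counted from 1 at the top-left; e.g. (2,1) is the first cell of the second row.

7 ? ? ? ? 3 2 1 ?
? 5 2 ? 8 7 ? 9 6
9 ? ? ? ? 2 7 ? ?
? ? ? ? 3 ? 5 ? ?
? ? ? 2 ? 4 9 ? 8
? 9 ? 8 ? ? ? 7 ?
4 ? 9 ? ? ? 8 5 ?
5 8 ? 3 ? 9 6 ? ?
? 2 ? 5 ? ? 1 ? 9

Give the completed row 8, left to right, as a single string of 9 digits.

(1,3) = 8: in row 1, 8 can only go here (every other open cell in that row sees an 8).
(3,8) = 8: in row 3, 8 can only go here (every other open cell in that row sees an 8).
(4,1) = 8: in row 4, 8 can only go here (every other open cell in that row sees an 8).
(4,4) = 9: in row 4, 9 can only go here (every other open cell in that row sees a 9).
(1,5) = 9: in row 1, 9 can only go here (every other open cell in that row sees a 9).
(1,9) = 5: in row 1, 5 can only go here (every other open cell in that row sees a 5).
(3,5) = 5: in row 3, 5 can only go here (every other open cell in that row sees a 5).
(5,3) = 5: in row 5, 5 can only go here (every other open cell in that row sees a 5).
(6,6) = 5: in row 6, 5 can only go here (every other open cell in that row sees a 5).
(9,6) = 8: in row 9, 8 can only go here (every other open cell in that row sees an 8).
(6,1) = 2: in column 1, 2 can only go here (every other open cell in that column sees a 2).
(7,4) = 7: in column 4, 7 can only go here (every other open cell in that column sees a 7).
(9,3) = 7: in row 9, 7 can only go here (every other open cell in that row sees a 7).
(8,3) = 1: row 8 has {3,5,6,8,9}; col 3 has {2,5,7,8,9}; box has {2,4,5,7,8,9} → only 1 remains.
(4,2) = 7: in row 4, 7 can only go here (every other open cell in that row sees a 7).
(5,5) = 7: in row 5, 7 can only go here (every other open cell in that row sees a 7).
(8,9) = 7: in row 8, 7 can only go here (every other open cell in that row sees a 7).
Singles propagation stalls; (8,8) is still open with candidates {2,4}.
  Try (8,8) = 2: this forces (7,9)=3, (8,5)=4, (9,5)=6, (9,8)=4, (3,9)=4, (4,8)=6; then column 6 has no cell left for 6 — contradiction.
So (8,8) = 4.
(8,5) = 2: row 8 has {1,3,4,5,6,7,8,9}; col 5 has {3,5,7,8,9}; box has {3,5,7,8,9} → only 2 remains.

581329647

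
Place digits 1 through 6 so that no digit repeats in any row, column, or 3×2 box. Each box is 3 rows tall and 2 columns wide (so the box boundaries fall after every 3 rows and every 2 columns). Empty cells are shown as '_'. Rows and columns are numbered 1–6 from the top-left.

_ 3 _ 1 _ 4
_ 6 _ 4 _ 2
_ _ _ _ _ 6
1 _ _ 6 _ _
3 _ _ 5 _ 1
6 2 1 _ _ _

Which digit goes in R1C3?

6

R1C5 = 5 (sole candidate).
R2C1 = 5 (sole candidate).
R2C3 = 3 (sole candidate).
R2C5 = 1 (sole candidate).
R3C4 = 2 (sole candidate).
R3C5 = 3 (sole candidate).
R5C2 = 4 (sole candidate).
R5C3 = 2 (sole candidate).
R5C5 = 6 (sole candidate).
R6C4 = 3 (sole candidate).
R6C5 = 4 (sole candidate).
R6C6 = 5 (sole candidate).
R1C1 = 2 (sole candidate).
R1C3 = 6: row 1 has {1,2,3,4,5}; col 3 has {1,2,3}; box has {1,2,3,4} → only 6 remains.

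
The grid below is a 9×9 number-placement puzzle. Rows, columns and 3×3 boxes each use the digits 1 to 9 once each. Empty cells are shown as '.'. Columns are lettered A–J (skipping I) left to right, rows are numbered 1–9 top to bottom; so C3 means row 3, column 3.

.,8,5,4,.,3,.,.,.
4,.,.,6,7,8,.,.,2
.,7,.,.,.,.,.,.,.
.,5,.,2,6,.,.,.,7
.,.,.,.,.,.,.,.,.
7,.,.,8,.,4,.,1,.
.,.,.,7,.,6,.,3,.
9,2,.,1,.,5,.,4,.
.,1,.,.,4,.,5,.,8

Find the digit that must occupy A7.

5

B7 = 4: row 7 has {3,6,7}; col 2 has {1,2,5,7,8}; box has {1,2,9} → only 4 remains.
C7 = 8: row 7 has {3,4,6,7}; col 3 has {5}; box has {1,2,4,9} → only 8 remains.
J8 = 6: row 8 has {1,2,4,5,9}; col 9 has {2,7,8}; box has {3,4,5,8} → only 6 remains.
A7 = 5: row 7 has {3,4,6,7,8}; col 1 has {4,7,9}; box has {1,2,4,8,9} → only 5 remains.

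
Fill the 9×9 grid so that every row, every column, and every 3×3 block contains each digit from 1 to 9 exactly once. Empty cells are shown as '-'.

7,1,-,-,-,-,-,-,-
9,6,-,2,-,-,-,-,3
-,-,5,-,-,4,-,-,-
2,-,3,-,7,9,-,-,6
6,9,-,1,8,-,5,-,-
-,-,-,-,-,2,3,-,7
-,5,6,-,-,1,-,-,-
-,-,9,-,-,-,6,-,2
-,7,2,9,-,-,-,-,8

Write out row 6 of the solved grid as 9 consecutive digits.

581642397

R5C6 = 3 (sole candidate).
R5C9 = 4 (sole candidate).
R7C9 = 9 (sole candidate).
R1C9 = 5 (sole candidate).
R3C9 = 1 (sole candidate).
R5C3 = 7 (sole candidate).
R5C8 = 2 (sole candidate).
R1C7 = 2 (hidden single in row 1).
R2C5 = 1 (hidden single in row 2).
R2C6 = 5 (hidden single in row 2).
R9C6 = 6 (sole candidate).
R1C6 = 8 (sole candidate).
R8C6 = 7 (sole candidate).
R1C3 = 4 (sole candidate).
R2C3 = 8 (sole candidate).
R3C1 = 3 (sole candidate).
R3C2 = 2 (sole candidate).
R6C3 = 1: row 6 has {2,3,7}; col 3 has {2,3,4,5,6,7,8,9}; box has {2,3,6,7,9} → only 1 remains.
R4C4 = 5 (hidden single in row 4).
R4C2 = 4 (hidden single in row 4).
R6C2 = 8: row 6 has {1,2,3,7}; col 2 has {1,2,4,5,6,7,9}; box has {1,2,3,4,6,7,9} → only 8 remains.
R6C8 = 9: row 6 has {1,2,3,7,8}; col 8 has {2}; box has {2,3,4,5,6,7} → only 9 remains.
R8C2 = 3 (sole candidate).
R1C8 = 6 (sole candidate).
R6C1 = 5: row 6 has {1,2,3,7,8,9}; col 1 has {2,3,6,7,9}; box has {1,2,3,4,6,7,8,9} → only 5 remains.
R1C4 = 3 (sole candidate).
R1C5 = 9 (sole candidate).
R3C5 = 6 (sole candidate).
R6C5 = 4: row 6 has {1,2,3,5,7,8,9}; col 5 has {1,6,7,8,9}; box has {1,2,3,5,7,8,9} → only 4 remains.
R8C5 = 5 (sole candidate).
R9C5 = 3 (sole candidate).
R3C4 = 7 (sole candidate).
R3C8 = 8 (sole candidate).
R4C8 = 1 (sole candidate).
R6C4 = 6: row 6 has {1,2,3,4,5,7,8,9}; col 4 has {1,2,3,5,7,9}; box has {1,2,3,4,5,7,8,9} → only 6 remains.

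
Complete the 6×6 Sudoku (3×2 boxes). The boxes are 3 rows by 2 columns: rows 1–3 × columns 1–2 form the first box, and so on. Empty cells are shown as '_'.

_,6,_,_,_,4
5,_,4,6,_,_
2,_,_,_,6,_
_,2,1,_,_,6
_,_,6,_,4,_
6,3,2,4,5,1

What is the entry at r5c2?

5

r2c2 = 1: row 2 has {4,5,6}; col 2 has {2,3,6}; box has {2,5,6} → only 1 remains.
r3c2 = 4: row 3 has {2,6}; col 2 has {1,2,3,6}; box has {1,2,5,6} → only 4 remains.
r4c1 = 4: row 4 has {1,2,6}; col 1 has {2,5,6}; box has {2,3,6} → only 4 remains.
r4c5 = 3: row 4 has {1,2,4,6}; col 5 has {4,5,6}; box has {1,4,5,6} → only 3 remains.
r5c1 = 1: row 5 has {4,6}; col 1 has {2,4,5,6}; box has {2,3,4,6} → only 1 remains.
r5c2 = 5: row 5 has {1,4,6}; col 2 has {1,2,3,4,6}; box has {1,2,3,4,6} → only 5 remains.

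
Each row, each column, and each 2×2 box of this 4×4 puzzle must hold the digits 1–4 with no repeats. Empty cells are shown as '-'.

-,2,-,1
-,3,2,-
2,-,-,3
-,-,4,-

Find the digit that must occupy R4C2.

R1C1 = 4: row 1 has {1,2}; col 1 has {2}; box has {2,3} → only 4 remains.
R1C3 = 3: row 1 has {1,2,4}; col 3 has {2,4}; box has {1,2} → only 3 remains.
R2C1 = 1: row 2 has {2,3}; col 1 has {2,4}; box has {2,3,4} → only 1 remains.
R2C4 = 4: row 2 has {1,2,3}; col 4 has {1,3}; box has {1,2,3} → only 4 remains.
R3C3 = 1: row 3 has {2,3}; col 3 has {2,3,4}; box has {3,4} → only 1 remains.
R4C1 = 3: row 4 has {4}; col 1 has {1,2,4}; box has {2} → only 3 remains.
R4C2 = 1: row 4 has {3,4}; col 2 has {2,3}; box has {2,3} → only 1 remains.

1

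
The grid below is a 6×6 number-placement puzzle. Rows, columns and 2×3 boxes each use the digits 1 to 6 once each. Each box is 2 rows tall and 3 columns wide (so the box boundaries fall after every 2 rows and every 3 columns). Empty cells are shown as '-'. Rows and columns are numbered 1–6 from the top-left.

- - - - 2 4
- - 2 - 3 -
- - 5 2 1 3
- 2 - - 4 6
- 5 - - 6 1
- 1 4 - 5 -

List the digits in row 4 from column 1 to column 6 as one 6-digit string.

R2C6 = 5: row 2 has {2,3}; col 6 has {1,3,4,6}; box has {2,3,4} → only 5 remains.
R4C4 = 5: row 4 has {2,4,6}; col 4 has {2}; box has {1,2,3,4,6} → only 5 remains.
R5C3 = 3: row 5 has {1,5,6}; col 3 has {2,4,5}; box has {1,4,5} → only 3 remains.
R5C4 = 4: row 5 has {1,3,5,6}; col 4 has {2,5}; box has {1,5,6} → only 4 remains.
R6C4 = 3: row 6 has {1,4,5}; col 4 has {2,4,5}; box has {1,4,5,6} → only 3 remains.
R6C6 = 2: row 6 has {1,3,4,5}; col 6 has {1,3,4,5,6}; box has {1,3,4,5,6} → only 2 remains.
R4C3 = 1: row 4 has {2,4,5,6}; col 3 has {2,3,4,5}; box has {2,5} → only 1 remains.
R5C1 = 2: row 5 has {1,3,4,5,6}; col 1 has {}; box has {1,3,4,5} → only 2 remains.
R6C1 = 6: row 6 has {1,2,3,4,5}; col 1 has {2}; box has {1,2,3,4,5} → only 6 remains.
R1C3 = 6: row 1 has {2,4}; col 3 has {1,2,3,4,5}; box has {2} → only 6 remains.
R1C4 = 1: row 1 has {2,4,6}; col 4 has {2,3,4,5}; box has {2,3,4,5} → only 1 remains.
R2C2 = 4: row 2 has {2,3,5}; col 2 has {1,2,5}; box has {2,6} → only 4 remains.
R2C4 = 6: row 2 has {2,3,4,5}; col 4 has {1,2,3,4,5}; box has {1,2,3,4,5} → only 6 remains.
R3C1 = 4: row 3 has {1,2,3,5}; col 1 has {2,6}; box has {1,2,5} → only 4 remains.
R3C2 = 6: row 3 has {1,2,3,4,5}; col 2 has {1,2,4,5}; box has {1,2,4,5} → only 6 remains.
R4C1 = 3: row 4 has {1,2,4,5,6}; col 1 has {2,4,6}; box has {1,2,4,5,6} → only 3 remains.

321546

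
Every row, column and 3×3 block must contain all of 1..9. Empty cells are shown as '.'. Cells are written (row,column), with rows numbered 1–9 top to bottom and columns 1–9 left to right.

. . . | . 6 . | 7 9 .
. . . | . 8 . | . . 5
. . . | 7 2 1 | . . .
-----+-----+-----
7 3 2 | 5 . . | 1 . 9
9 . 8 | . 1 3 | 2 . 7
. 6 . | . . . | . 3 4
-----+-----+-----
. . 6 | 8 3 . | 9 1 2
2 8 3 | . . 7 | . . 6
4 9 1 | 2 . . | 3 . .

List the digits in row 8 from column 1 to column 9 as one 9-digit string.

283197546

(4,5) = 4: row 4 has {1,2,3,5,7,9}; col 5 has {1,2,3,6,8}; box has {1,3,5} → only 4 remains.
(5,4) = 6: row 5 has {1,2,3,7,8,9}; col 4 has {2,5,7,8}; box has {1,3,4,5} → only 6 remains.
(5,8) = 5: row 5 has {1,2,3,6,7,8,9}; col 8 has {1,3,9}; box has {1,2,3,4,7,9} → only 5 remains.
(6,3) = 5: row 6 has {3,4,6}; col 3 has {1,2,3,6,8}; box has {2,3,6,7,8,9} → only 5 remains.
(6,4) = 9: row 6 has {3,4,5,6}; col 4 has {2,5,6,7,8}; box has {1,3,4,5,6} → only 9 remains.
(6,5) = 7: row 6 has {3,4,5,6,9}; col 5 has {1,2,3,4,6,8}; box has {1,3,4,5,6,9} → only 7 remains.
(6,7) = 8: row 6 has {3,4,5,6,7,9}; col 7 has {1,2,3,7,9}; box has {1,2,3,4,5,7,9} → only 8 remains.
(7,1) = 5: row 7 has {1,2,3,6,8,9}; col 1 has {2,4,7,9}; box has {1,2,3,4,6,8,9} → only 5 remains.
(7,2) = 7: row 7 has {1,2,3,5,6,8,9}; col 2 has {3,6,8,9}; box has {1,2,3,4,5,6,8,9} → only 7 remains.
(7,6) = 4: row 7 has {1,2,3,5,6,7,8,9}; col 6 has {1,3,7}; box has {2,3,7,8} → only 4 remains.
(8,4) = 1: row 8 has {2,3,6,7,8}; col 4 has {2,5,6,7,8,9}; box has {2,3,4,7,8} → only 1 remains.
(8,8) = 4: row 8 has {1,2,3,6,7,8}; col 8 has {1,3,5,9}; box has {1,2,3,6,9} → only 4 remains.
(9,5) = 5: row 9 has {1,2,3,4,9}; col 5 has {1,2,3,4,6,7,8}; box has {1,2,3,4,7,8} → only 5 remains.
(9,6) = 6: row 9 has {1,2,3,4,5,9}; col 6 has {1,3,4,7}; box has {1,2,3,4,5,7,8} → only 6 remains.
(9,9) = 8: row 9 has {1,2,3,4,5,6,9}; col 9 has {2,4,5,6,7,9}; box has {1,2,3,4,6,9} → only 8 remains.
(1,3) = 4: row 1 has {6,7,9}; col 3 has {1,2,3,5,6,8}; box has {} → only 4 remains.
(1,4) = 3: row 1 has {4,6,7,9}; col 4 has {1,2,5,6,7,8,9}; box has {1,2,6,7,8} → only 3 remains.
(1,6) = 5: row 1 has {3,4,6,7,9}; col 6 has {1,3,4,6,7}; box has {1,2,3,6,7,8} → only 5 remains.
(1,9) = 1: row 1 has {3,4,5,6,7,9}; col 9 has {2,4,5,6,7,8,9}; box has {5,7,9} → only 1 remains.
(2,4) = 4: row 2 has {5,8}; col 4 has {1,2,3,5,6,7,8,9}; box has {1,2,3,5,6,7,8} → only 4 remains.
(2,6) = 9: row 2 has {4,5,8}; col 6 has {1,3,4,5,6,7}; box has {1,2,3,4,5,6,7,8} → only 9 remains.
(2,7) = 6: row 2 has {4,5,8,9}; col 7 has {1,2,3,7,8,9}; box has {1,5,7,9} → only 6 remains.
(2,8) = 2: row 2 has {4,5,6,8,9}; col 8 has {1,3,4,5,9}; box has {1,5,6,7,9} → only 2 remains.
(3,2) = 5: row 3 has {1,2,7}; col 2 has {3,6,7,8,9}; box has {4} → only 5 remains.
(3,3) = 9: row 3 has {1,2,5,7}; col 3 has {1,2,3,4,5,6,8}; box has {4,5} → only 9 remains.
(3,7) = 4: row 3 has {1,2,5,7,9}; col 7 has {1,2,3,6,7,8,9}; box has {1,2,5,6,7,9} → only 4 remains.
(3,8) = 8: row 3 has {1,2,4,5,7,9}; col 8 has {1,2,3,4,5,9}; box has {1,2,4,5,6,7,9} → only 8 remains.
(3,9) = 3: row 3 has {1,2,4,5,7,8,9}; col 9 has {1,2,4,5,6,7,8,9}; box has {1,2,4,5,6,7,8,9} → only 3 remains.
(4,6) = 8: row 4 has {1,2,3,4,5,7,9}; col 6 has {1,3,4,5,6,7,9}; box has {1,3,4,5,6,7,9} → only 8 remains.
(4,8) = 6: row 4 has {1,2,3,4,5,7,8,9}; col 8 has {1,2,3,4,5,8,9}; box has {1,2,3,4,5,7,8,9} → only 6 remains.
(5,2) = 4: row 5 has {1,2,3,5,6,7,8,9}; col 2 has {3,5,6,7,8,9}; box has {2,3,5,6,7,8,9} → only 4 remains.
(6,1) = 1: row 6 has {3,4,5,6,7,8,9}; col 1 has {2,4,5,7,9}; box has {2,3,4,5,6,7,8,9} → only 1 remains.
(6,6) = 2: row 6 has {1,3,4,5,6,7,8,9}; col 6 has {1,3,4,5,6,7,8,9}; box has {1,3,4,5,6,7,8,9} → only 2 remains.
(8,5) = 9: row 8 has {1,2,3,4,6,7,8}; col 5 has {1,2,3,4,5,6,7,8}; box has {1,2,3,4,5,6,7,8} → only 9 remains.
(8,7) = 5: row 8 has {1,2,3,4,6,7,8,9}; col 7 has {1,2,3,4,6,7,8,9}; box has {1,2,3,4,6,8,9} → only 5 remains.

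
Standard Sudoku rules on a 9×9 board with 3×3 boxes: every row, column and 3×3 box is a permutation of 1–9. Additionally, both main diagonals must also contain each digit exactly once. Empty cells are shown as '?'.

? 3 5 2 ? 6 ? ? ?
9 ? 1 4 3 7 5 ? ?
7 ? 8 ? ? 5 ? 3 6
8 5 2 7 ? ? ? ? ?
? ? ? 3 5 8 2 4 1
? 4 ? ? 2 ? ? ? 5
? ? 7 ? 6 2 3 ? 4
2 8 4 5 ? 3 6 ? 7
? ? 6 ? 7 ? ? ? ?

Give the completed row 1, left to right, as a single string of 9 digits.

435286179

R1C1 = 4: row 1 has {2,3,5,6}; col 1 has {2,7,8,9}; box has {1,3,5,7,8,9}; main diagonal has {3,5,7,8} → only 4 remains.
R1C9 = 9: row 1 has {2,3,4,5,6}; col 9 has {1,4,5,6,7}; box has {3,5,6}; anti-diagonal has {5,7,8} → only 9 remains.
R2C8 = 2: row 2 has {1,3,4,5,7,9}; col 8 has {3,4}; box has {3,5,6,9}; anti-diagonal has {5,7,8,9} → only 2 remains.
R2C9 = 8: row 2 has {1,2,3,4,5,7,9}; col 9 has {1,4,5,6,7,9}; box has {2,3,5,6,9} → only 8 remains.
R3C2 = 2: row 3 has {3,5,6,7,8}; col 2 has {3,4,5,8}; box has {1,3,4,5,7,8,9} → only 2 remains.
R4C7 = 9: row 4 has {2,5,7,8}; col 7 has {2,3,5,6}; box has {1,2,4,5} → only 9 remains.
R4C8 = 6: row 4 has {2,5,7,8,9}; col 8 has {2,3,4}; box has {1,2,4,5,9} → only 6 remains.
R4C9 = 3: row 4 has {2,5,6,7,8,9}; col 9 has {1,4,5,6,7,8,9}; box has {1,2,4,5,6,9} → only 3 remains.
R5C1 = 6: row 5 has {1,2,3,4,5,8}; col 1 has {2,4,7,8,9}; box has {2,4,5,8} → only 6 remains.
R5C3 = 9: row 5 has {1,2,3,4,5,6,8}; col 3 has {1,2,4,5,6,7,8}; box has {2,4,5,6,8} → only 9 remains.
R6C3 = 3: row 6 has {2,4,5}; col 3 has {1,2,4,5,6,7,8,9}; box has {2,4,5,6,8,9} → only 3 remains.
R9C9 = 2: row 9 has {6,7}; col 9 has {1,3,4,5,6,7,8,9}; box has {3,4,6,7}; main diagonal has {3,4,5,7,8} → only 2 remains.
R2C2 = 6: row 2 has {1,2,3,4,5,7,8,9}; col 2 has {2,3,4,5,8}; box has {1,2,3,4,5,7,8,9}; main diagonal has {2,3,4,5,7,8} → only 6 remains.
R5C2 = 7: row 5 has {1,2,3,4,5,6,8,9}; col 2 has {2,3,4,5,6,8}; box has {2,3,4,5,6,8,9} → only 7 remains.
R6C1 = 1: row 6 has {2,3,4,5}; col 1 has {2,4,6,7,8,9}; box has {2,3,4,5,6,7,8,9} → only 1 remains.
R6C4 = 6: row 6 has {1,2,3,4,5}; col 4 has {2,3,4,5,7}; box has {2,3,5,7,8}; anti-diagonal has {2,5,7,8,9} → only 6 remains.
R6C6 = 9: row 6 has {1,2,3,4,5,6}; col 6 has {2,3,5,6,7,8}; box has {2,3,5,6,7,8}; main diagonal has {2,3,4,5,6,7,8} → only 9 remains.
R7C1 = 5: row 7 has {2,3,4,6,7}; col 1 has {1,2,4,6,7,8,9}; box has {2,4,6,7,8} → only 5 remains.
R8C8 = 1: row 8 has {2,3,4,5,6,7,8}; col 8 has {2,3,4,6}; box has {2,3,4,6,7}; main diagonal has {2,3,4,5,6,7,8,9} → only 1 remains.
R9C1 = 3: row 9 has {2,6,7}; col 1 has {1,2,4,5,6,7,8,9}; box has {2,4,5,6,7,8}; anti-diagonal has {2,5,6,7,8,9} → only 3 remains.
R9C7 = 8: row 9 has {2,3,6,7}; col 7 has {2,3,5,6,9}; box has {1,2,3,4,6,7} → only 8 remains.
R1C8 = 7: row 1 has {2,3,4,5,6,9}; col 8 has {1,2,3,4,6}; box has {2,3,5,6,8,9} → only 7 remains.
R6C7 = 7: row 6 has {1,2,3,4,5,6,9}; col 7 has {2,3,5,6,8,9}; box has {1,2,3,4,5,6,9} → only 7 remains.
R6C8 = 8: row 6 has {1,2,3,4,5,6,7,9}; col 8 has {1,2,3,4,6,7}; box has {1,2,3,4,5,6,7,9} → only 8 remains.
R7C8 = 9: row 7 has {2,3,4,5,6,7}; col 8 has {1,2,3,4,6,7,8}; box has {1,2,3,4,6,7,8} → only 9 remains.
R8C5 = 9: row 8 has {1,2,3,4,5,6,7,8}; col 5 has {2,3,5,6,7}; box has {2,3,5,6,7} → only 9 remains.
R9C4 = 1: row 9 has {2,3,6,7,8}; col 4 has {2,3,4,5,6,7}; box has {2,3,5,6,7,9} → only 1 remains.
R9C6 = 4: row 9 has {1,2,3,6,7,8}; col 6 has {2,3,5,6,7,8,9}; box has {1,2,3,5,6,7,9} → only 4 remains.
R9C8 = 5: row 9 has {1,2,3,4,6,7,8}; col 8 has {1,2,3,4,6,7,8,9}; box has {1,2,3,4,6,7,8,9} → only 5 remains.
R1C7 = 1: row 1 has {2,3,4,5,6,7,9}; col 7 has {2,3,5,6,7,8,9}; box has {2,3,5,6,7,8,9} → only 1 remains.
R3C4 = 9: row 3 has {2,3,5,6,7,8}; col 4 has {1,2,3,4,5,6,7}; box has {2,3,4,5,6,7} → only 9 remains.
R3C5 = 1: row 3 has {2,3,5,6,7,8,9}; col 5 has {2,3,5,6,7,9}; box has {2,3,4,5,6,7,9} → only 1 remains.
R3C7 = 4: row 3 has {1,2,3,5,6,7,8,9}; col 7 has {1,2,3,5,6,7,8,9}; box has {1,2,3,5,6,7,8,9}; anti-diagonal has {2,3,5,6,7,8,9} → only 4 remains.
R4C5 = 4: row 4 has {2,3,5,6,7,8,9}; col 5 has {1,2,3,5,6,7,9}; box has {2,3,5,6,7,8,9} → only 4 remains.
R4C6 = 1: row 4 has {2,3,4,5,6,7,8,9}; col 6 has {2,3,4,5,6,7,8,9}; box has {2,3,4,5,6,7,8,9}; anti-diagonal has {2,3,4,5,6,7,8,9} → only 1 remains.
R7C2 = 1: row 7 has {2,3,4,5,6,7,9}; col 2 has {2,3,4,5,6,7,8}; box has {2,3,4,5,6,7,8} → only 1 remains.
R7C4 = 8: row 7 has {1,2,3,4,5,6,7,9}; col 4 has {1,2,3,4,5,6,7,9}; box has {1,2,3,4,5,6,7,9} → only 8 remains.
R9C2 = 9: row 9 has {1,2,3,4,5,6,7,8}; col 2 has {1,2,3,4,5,6,7,8}; box has {1,2,3,4,5,6,7,8} → only 9 remains.
R1C5 = 8: row 1 has {1,2,3,4,5,6,7,9}; col 5 has {1,2,3,4,5,6,7,9}; box has {1,2,3,4,5,6,7,9} → only 8 remains.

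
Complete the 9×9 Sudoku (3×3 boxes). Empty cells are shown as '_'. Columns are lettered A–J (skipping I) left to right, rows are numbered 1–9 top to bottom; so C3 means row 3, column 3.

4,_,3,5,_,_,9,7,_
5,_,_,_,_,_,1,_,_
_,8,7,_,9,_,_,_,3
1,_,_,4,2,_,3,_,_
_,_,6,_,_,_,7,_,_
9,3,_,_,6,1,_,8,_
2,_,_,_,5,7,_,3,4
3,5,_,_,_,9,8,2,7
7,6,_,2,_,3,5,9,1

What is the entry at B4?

7

A3 = 6 (sole candidate).
D3 = 1 (sole candidate).
B4 = 7: row 4 has {1,2,3,4}; col 2 has {3,5,6,8}; box has {1,3,6,9} → only 7 remains.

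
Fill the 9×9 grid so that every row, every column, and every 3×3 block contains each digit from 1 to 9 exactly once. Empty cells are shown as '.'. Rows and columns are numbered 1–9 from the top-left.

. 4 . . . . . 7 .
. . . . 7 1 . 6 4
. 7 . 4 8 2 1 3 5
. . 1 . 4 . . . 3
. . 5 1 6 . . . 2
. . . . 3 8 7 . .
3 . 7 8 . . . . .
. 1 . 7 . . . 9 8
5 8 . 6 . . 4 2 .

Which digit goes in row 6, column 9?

row 1, column 9 = 9: row 1 has {4,7}; col 9 has {2,3,4,5,8}; box has {1,3,4,5,6,7} → only 9 remains.
row 9, column 3 = 9: row 9 has {2,4,5,6,8}; col 3 has {1,5,7}; box has {1,3,5,7,8} → only 9 remains.
row 9, column 5 = 1: row 9 has {2,4,5,6,8,9}; col 5 has {3,4,6,7,8}; box has {6,7,8} → only 1 remains.
row 9, column 6 = 3: row 9 has {1,2,4,5,6,8,9}; col 6 has {1,2,8}; box has {1,6,7,8} → only 3 remains.
row 9, column 9 = 7: row 9 has {1,2,3,4,5,6,8,9}; col 9 has {2,3,4,5,8,9}; box has {2,4,8,9} → only 7 remains.
row 1, column 5 = 5: row 1 has {4,7,9}; col 5 has {1,3,4,6,7,8}; box has {1,2,4,7,8} → only 5 remains.
row 1, column 6 = 6: row 1 has {4,5,7,9}; col 6 has {1,2,3,8}; box has {1,2,4,5,7,8} → only 6 remains.
row 3, column 3 = 6: row 3 has {1,2,3,4,5,7,8}; col 3 has {1,5,7,9}; box has {4,7} → only 6 remains.
row 8, column 5 = 2: row 8 has {1,7,8,9}; col 5 has {1,3,4,5,6,7,8}; box has {1,3,6,7,8} → only 2 remains.
row 1, column 4 = 3: row 1 has {4,5,6,7,9}; col 4 has {1,4,6,7,8}; box has {1,2,4,5,6,7,8} → only 3 remains.
row 2, column 4 = 9: row 2 has {1,4,6,7}; col 4 has {1,3,4,6,7,8}; box has {1,2,3,4,5,6,7,8} → only 9 remains.
row 3, column 1 = 9: row 3 has {1,2,3,4,5,6,7,8}; col 1 has {3,5}; box has {4,6,7} → only 9 remains.
row 7, column 5 = 9: row 7 has {3,7,8}; col 5 has {1,2,3,4,5,6,7,8}; box has {1,2,3,6,7,8} → only 9 remains.
row 8, column 3 = 4: row 8 has {1,2,7,8,9}; col 3 has {1,5,6,7,9}; box has {1,3,5,7,8,9} → only 4 remains.
row 8, column 6 = 5: row 8 has {1,2,4,7,8,9}; col 6 has {1,2,3,6,8}; box has {1,2,3,6,7,8,9} → only 5 remains.
row 6, column 3 = 2: row 6 has {3,7,8}; col 3 has {1,4,5,6,7,9}; box has {1,5} → only 2 remains.
row 6, column 4 = 5: row 6 has {2,3,7,8}; col 4 has {1,3,4,6,7,8,9}; box has {1,3,4,6,8} → only 5 remains.
row 7, column 6 = 4: row 7 has {3,7,8,9}; col 6 has {1,2,3,5,6,8}; box has {1,2,3,5,6,7,8,9} → only 4 remains.
row 8, column 1 = 6: row 8 has {1,2,4,5,7,8,9}; col 1 has {3,5,9}; box has {1,3,4,5,7,8,9} → only 6 remains.
row 8, column 7 = 3: row 8 has {1,2,4,5,6,7,8,9}; col 7 has {1,4,7}; box has {2,4,7,8,9} → only 3 remains.
row 1, column 3 = 8: row 1 has {3,4,5,6,7,9}; col 3 has {1,2,4,5,6,7,9}; box has {4,6,7,9} → only 8 remains.
row 1, column 7 = 2: row 1 has {3,4,5,6,7,8,9}; col 7 has {1,3,4,7}; box has {1,3,4,5,6,7,9} → only 2 remains.
row 2, column 1 = 2: row 2 has {1,4,6,7,9}; col 1 has {3,5,6,9}; box has {4,6,7,8,9} → only 2 remains.
row 2, column 3 = 3: row 2 has {1,2,4,6,7,9}; col 3 has {1,2,4,5,6,7,8,9}; box has {2,4,6,7,8,9} → only 3 remains.
row 2, column 7 = 8: row 2 has {1,2,3,4,6,7,9}; col 7 has {1,2,3,4,7}; box has {1,2,3,4,5,6,7,9} → only 8 remains.
row 4, column 4 = 2: row 4 has {1,3,4}; col 4 has {1,3,4,5,6,7,8,9}; box has {1,3,4,5,6,8} → only 2 remains.
row 5, column 7 = 9: row 5 has {1,2,5,6}; col 7 has {1,2,3,4,7,8}; box has {2,3,7} → only 9 remains.
row 6, column 1 = 4: row 6 has {2,3,5,7,8}; col 1 has {2,3,5,6,9}; box has {1,2,5} → only 4 remains.
row 6, column 8 = 1: row 6 has {2,3,4,5,7,8}; col 8 has {2,3,6,7,9}; box has {2,3,7,9} → only 1 remains.
row 6, column 9 = 6: row 6 has {1,2,3,4,5,7,8}; col 9 has {2,3,4,5,7,8,9}; box has {1,2,3,7,9} → only 6 remains.

6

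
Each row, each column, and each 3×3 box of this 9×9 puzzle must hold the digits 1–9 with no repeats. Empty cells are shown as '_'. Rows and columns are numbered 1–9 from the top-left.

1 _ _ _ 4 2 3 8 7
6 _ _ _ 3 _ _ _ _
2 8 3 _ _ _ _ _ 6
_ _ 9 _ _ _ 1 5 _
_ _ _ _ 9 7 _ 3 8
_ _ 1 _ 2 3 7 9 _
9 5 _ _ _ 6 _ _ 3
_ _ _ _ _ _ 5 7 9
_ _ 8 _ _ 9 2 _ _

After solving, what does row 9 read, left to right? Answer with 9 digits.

478359261

r1c2 = 9 (sole candidate).
r1c3 = 5 (sole candidate).
r1c4 = 6 (sole candidate).
r6c9 = 4 (sole candidate).
r9c9 = 1: row 9 has {2,8,9}; col 9 has {3,4,6,7,8,9}; box has {2,3,5,7,9} → only 1 remains.
r4c9 = 2 (sole candidate).
r5c7 = 6 (sole candidate).
r6c2 = 6 (sole candidate).
r7c8 = 4 (sole candidate).
r9c8 = 6: row 9 has {1,2,8,9}; col 8 has {3,4,5,7,8,9}; box has {1,2,3,4,5,7,9} → only 6 remains.
r2c9 = 5 (sole candidate).
r3c8 = 1 (sole candidate).
r7c7 = 8 (sole candidate).
r2c8 = 2 (sole candidate).
r3c6 = 5 (sole candidate).
r3c5 = 7 (sole candidate).
r7c5 = 1 (sole candidate).
r8c5 = 8 (sole candidate).
r8c6 = 4 (sole candidate).
r9c5 = 5: row 9 has {1,2,6,8,9}; col 5 has {1,2,3,4,7,8,9}; box has {1,4,6,8,9} → only 5 remains.
r3c4 = 9 (sole candidate).
r3c7 = 4 (sole candidate).
r4c5 = 6 (sole candidate).
r4c6 = 8 (sole candidate).
r6c4 = 5 (sole candidate).
r8c1 = 3 (sole candidate).
r8c4 = 2 (sole candidate).
r2c6 = 1 (sole candidate).
r2c7 = 9 (sole candidate).
r4c4 = 4 (sole candidate).
r5c4 = 1 (sole candidate).
r6c1 = 8 (sole candidate).
r7c4 = 7 (sole candidate).
r8c2 = 1 (sole candidate).
r8c3 = 6 (sole candidate).
r9c4 = 3: row 9 has {1,2,5,6,8,9}; col 4 has {1,2,4,5,6,7,9}; box has {1,2,4,5,6,7,8,9} → only 3 remains.
r2c4 = 8 (sole candidate).
r4c1 = 7 (sole candidate).
r4c2 = 3 (sole candidate).
r7c3 = 2 (sole candidate).
r9c1 = 4: row 9 has {1,2,3,5,6,8,9}; col 1 has {1,2,3,6,7,8,9}; box has {1,2,3,5,6,8,9} → only 4 remains.
r9c2 = 7: row 9 has {1,2,3,4,5,6,8,9}; col 2 has {1,3,5,6,8,9}; box has {1,2,3,4,5,6,8,9} → only 7 remains.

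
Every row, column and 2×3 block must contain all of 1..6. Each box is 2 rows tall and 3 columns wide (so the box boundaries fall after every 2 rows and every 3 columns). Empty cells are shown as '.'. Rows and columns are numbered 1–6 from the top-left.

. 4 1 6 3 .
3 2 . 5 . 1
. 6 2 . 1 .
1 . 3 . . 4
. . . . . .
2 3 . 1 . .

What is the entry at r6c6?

6

r1c1 = 5 (sole candidate).
r1c6 = 2 (sole candidate).
r2c3 = 6 (sole candidate).
r2c5 = 4 (sole candidate).
r3c1 = 4 (sole candidate).
r3c4 = 3 (sole candidate).
r3c6 = 5 (sole candidate).
r4c2 = 5 (sole candidate).
r4c4 = 2 (sole candidate).
r4c5 = 6 (sole candidate).
r5c1 = 6 (sole candidate).
r5c2 = 1 (sole candidate).
r5c4 = 4 (sole candidate).
r5c6 = 3 (sole candidate).
r6c5 = 5 (sole candidate).
r6c6 = 6: row 6 has {1,2,3,5}; col 6 has {1,2,3,4,5}; box has {1,3,4,5} → only 6 remains.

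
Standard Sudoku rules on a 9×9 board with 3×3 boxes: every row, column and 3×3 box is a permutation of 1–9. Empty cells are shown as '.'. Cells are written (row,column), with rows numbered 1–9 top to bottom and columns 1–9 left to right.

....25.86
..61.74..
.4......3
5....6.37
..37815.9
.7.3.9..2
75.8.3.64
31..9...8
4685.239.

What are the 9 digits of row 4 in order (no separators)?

591246837

(2,5) = 3: row 2 has {1,4,6,7}; col 5 has {2,8,9}; box has {1,2,5,7} → only 3 remains.
(2,9) = 5: row 2 has {1,3,4,6,7}; col 9 has {2,3,4,6,7,8,9}; box has {3,4,6,8} → only 5 remains.
(3,5) = 6: row 3 has {3,4}; col 5 has {2,3,8,9}; box has {1,2,3,5,7} → only 6 remains.
(3,6) = 8: row 3 has {3,4,6}; col 6 has {1,2,3,5,6,7,9}; box has {1,2,3,5,6,7} → only 8 remains.
(4,5) = 4: row 4 has {3,5,6,7}; col 5 has {2,3,6,8,9}; box has {1,3,6,7,8,9} → only 4 remains.
(5,2) = 2: row 5 has {1,3,5,7,8,9}; col 2 has {1,4,5,6,7}; box has {3,5,7} → only 2 remains.
(5,8) = 4: row 5 has {1,2,3,5,7,8,9}; col 8 has {3,6,8,9}; box has {2,3,5,7,9} → only 4 remains.
(6,5) = 5: row 6 has {2,3,7,9}; col 5 has {2,3,4,6,8,9}; box has {1,3,4,6,7,8,9} → only 5 remains.
(6,8) = 1: row 6 has {2,3,5,7,9}; col 8 has {3,4,6,8,9}; box has {2,3,4,5,7,9} → only 1 remains.
(7,5) = 1: row 7 has {3,4,5,6,7,8}; col 5 has {2,3,4,5,6,8,9}; box has {2,3,5,8,9} → only 1 remains.
(7,7) = 2: row 7 has {1,3,4,5,6,7,8}; col 7 has {3,4,5}; box has {3,4,6,8,9} → only 2 remains.
(8,3) = 2: row 8 has {1,3,8,9}; col 3 has {3,6,8}; box has {1,3,4,5,6,7,8} → only 2 remains.
(8,6) = 4: row 8 has {1,2,3,8,9}; col 6 has {1,2,3,5,6,7,8,9}; box has {1,2,3,5,8,9} → only 4 remains.
(8,7) = 7: row 8 has {1,2,3,4,8,9}; col 7 has {2,3,4,5}; box has {2,3,4,6,8,9} → only 7 remains.
(8,8) = 5: row 8 has {1,2,3,4,7,8,9}; col 8 has {1,3,4,6,8,9}; box has {2,3,4,6,7,8,9} → only 5 remains.
(9,5) = 7: row 9 has {2,3,4,5,6,8,9}; col 5 has {1,2,3,4,5,6,8,9}; box has {1,2,3,4,5,8,9} → only 7 remains.
(9,9) = 1: row 9 has {2,3,4,5,6,7,8,9}; col 9 has {2,3,4,5,6,7,8,9}; box has {2,3,4,5,6,7,8,9} → only 1 remains.
(2,8) = 2: row 2 has {1,3,4,5,6,7}; col 8 has {1,3,4,5,6,8,9}; box has {3,4,5,6,8} → only 2 remains.
(3,4) = 9: row 3 has {3,4,6,8}; col 4 has {1,3,5,7,8}; box has {1,2,3,5,6,7,8} → only 9 remains.
(3,7) = 1: row 3 has {3,4,6,8,9}; col 7 has {2,3,4,5,7}; box has {2,3,4,5,6,8} → only 1 remains.
(3,8) = 7: row 3 has {1,3,4,6,8,9}; col 8 has {1,2,3,4,5,6,8,9}; box has {1,2,3,4,5,6,8} → only 7 remains.
(4,4) = 2: row 4 has {3,4,5,6,7}; col 4 has {1,3,5,7,8,9}; box has {1,3,4,5,6,7,8,9} → only 2 remains.
(4,7) = 8: row 4 has {2,3,4,5,6,7}; col 7 has {1,2,3,4,5,7}; box has {1,2,3,4,5,7,9} → only 8 remains.
(5,1) = 6: row 5 has {1,2,3,4,5,7,8,9}; col 1 has {3,4,5,7}; box has {2,3,5,7} → only 6 remains.
(6,1) = 8: row 6 has {1,2,3,5,7,9}; col 1 has {3,4,5,6,7}; box has {2,3,5,6,7} → only 8 remains.
(6,3) = 4: row 6 has {1,2,3,5,7,8,9}; col 3 has {2,3,6,8}; box has {2,3,5,6,7,8} → only 4 remains.
(6,7) = 6: row 6 has {1,2,3,4,5,7,8,9}; col 7 has {1,2,3,4,5,7,8}; box has {1,2,3,4,5,7,8,9} → only 6 remains.
(7,3) = 9: row 7 has {1,2,3,4,5,6,7,8}; col 3 has {2,3,4,6,8}; box has {1,2,3,4,5,6,7,8} → only 9 remains.
(8,4) = 6: row 8 has {1,2,3,4,5,7,8,9}; col 4 has {1,2,3,5,7,8,9}; box has {1,2,3,4,5,7,8,9} → only 6 remains.
(1,4) = 4: row 1 has {2,5,6,8}; col 4 has {1,2,3,5,6,7,8,9}; box has {1,2,3,5,6,7,8,9} → only 4 remains.
(1,7) = 9: row 1 has {2,4,5,6,8}; col 7 has {1,2,3,4,5,6,7,8}; box has {1,2,3,4,5,6,7,8} → only 9 remains.
(2,1) = 9: row 2 has {1,2,3,4,5,6,7}; col 1 has {3,4,5,6,7,8}; box has {4,6} → only 9 remains.
(2,2) = 8: row 2 has {1,2,3,4,5,6,7,9}; col 2 has {1,2,4,5,6,7}; box has {4,6,9} → only 8 remains.
(3,1) = 2: row 3 has {1,3,4,6,7,8,9}; col 1 has {3,4,5,6,7,8,9}; box has {4,6,8,9} → only 2 remains.
(3,3) = 5: row 3 has {1,2,3,4,6,7,8,9}; col 3 has {2,3,4,6,8,9}; box has {2,4,6,8,9} → only 5 remains.
(4,2) = 9: row 4 has {2,3,4,5,6,7,8}; col 2 has {1,2,4,5,6,7,8}; box has {2,3,4,5,6,7,8} → only 9 remains.
(4,3) = 1: row 4 has {2,3,4,5,6,7,8,9}; col 3 has {2,3,4,5,6,8,9}; box has {2,3,4,5,6,7,8,9} → only 1 remains.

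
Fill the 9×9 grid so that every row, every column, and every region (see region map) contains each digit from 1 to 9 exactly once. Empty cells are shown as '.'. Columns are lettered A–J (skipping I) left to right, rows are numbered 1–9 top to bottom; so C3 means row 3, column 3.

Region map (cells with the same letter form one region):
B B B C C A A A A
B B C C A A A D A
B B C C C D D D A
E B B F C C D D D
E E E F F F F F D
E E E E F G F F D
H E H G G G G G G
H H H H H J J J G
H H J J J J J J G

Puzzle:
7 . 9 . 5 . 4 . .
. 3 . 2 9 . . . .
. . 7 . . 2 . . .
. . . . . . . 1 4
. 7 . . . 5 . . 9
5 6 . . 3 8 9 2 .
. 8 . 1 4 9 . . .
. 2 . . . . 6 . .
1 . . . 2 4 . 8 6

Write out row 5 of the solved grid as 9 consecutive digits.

B1 = 1: row 1 has {4,5,7,9}; col 2 has {2,3,6,7,8}; region has {3,7,9} → only 1 remains.
B4 = 5: row 4 has {1,4}; col 2 has {1,2,3,6,7,8}; region has {1,3,7,9} → only 5 remains.
D6 = 4: row 6 has {2,3,5,6,8,9}; col 4 has {1,2}; region has {5,6,7,8} → only 4 remains.
J6 = 7: row 6 has {2,3,4,5,6,8,9}; col 9 has {4,6,9}; region has {1,2,4,9} → only 7 remains.
B9 = 9: row 9 has {1,2,4,6,8}; col 2 has {1,2,3,5,6,7,8}; region has {1,2} → only 9 remains.
B3 = 4: row 3 has {2,7}; col 2 has {1,2,3,5,6,7,8,9}; region has {1,3,5,7,9} → only 4 remains.
C6 = 1: row 6 has {2,3,4,5,6,7,8,9}; col 3 has {7,9}; region has {4,5,6,7,8} → only 1 remains.
J1 = 2: in row 1, 2 can only go here (every other open cell in that row sees a 2).
D1 = 8: in row 1, 8 can only go here (every other open cell in that row sees an 8).
E4 = 6: row 4 has {1,4,5}; col 5 has {2,3,4,5,9}; region has {2,5,7,8} → only 6 remains.
F4 = 3: row 4 has {1,4,5,6}; col 6 has {2,4,5,8,9}; region has {2,5,6,7,8} → only 3 remains.
G4 = 8: row 4 has {1,3,4,5,6}; col 7 has {4,6,9}; region has {1,2,4,7,9} → only 8 remains.
D5 = 6: row 5 has {5,7,9}; col 4 has {1,2,4,8}; region has {2,3,5,9} → only 6 remains.
G5 = 1: row 5 has {5,6,7,9}; col 7 has {4,6,8,9}; region has {2,3,5,6,9} → only 1 remains.
H5 = 4: row 5 has {1,5,6,7,9}; col 8 has {1,2,8}; region has {1,2,3,5,6,9} → only 4 remains.
F1 = 6: row 1 has {1,2,4,5,7,8,9}; col 6 has {2,3,4,5,8,9}; region has {2,4,9} → only 6 remains.
H1 = 3: row 1 has {1,2,4,5,6,7,8,9}; col 8 has {1,2,4,8}; region has {2,4,6,9} → only 3 remains.
C2 = 4: row 2 has {2,3,9}; col 3 has {1,7,9}; region has {2,3,5,6,7,8} → only 4 remains.
D3 = 9: row 3 has {2,4,7}; col 4 has {1,2,4,6,8}; region has {2,3,4,5,6,7,8} → only 9 remains.
E3 = 1: row 3 has {2,4,7,9}; col 5 has {2,3,4,5,6,9}; region has {2,3,4,5,6,7,8,9} → only 1 remains.
C4 = 2: row 4 has {1,3,4,5,6,8}; col 3 has {1,4,7,9}; region has {1,3,4,5,7,9} → only 2 remains.
D4 = 7: row 4 has {1,2,3,4,5,6,8}; col 4 has {1,2,4,6,8,9}; region has {1,2,3,4,5,6,9} → only 7 remains.
C5 = 3: row 5 has {1,4,5,6,7,9}; col 3 has {1,2,4,7,9}; region has {1,4,5,6,7,8} → only 3 remains.
E5 = 8: row 5 has {1,3,4,5,6,7,9}; col 5 has {1,2,3,4,5,6,9}; region has {1,2,3,4,5,6,7,9} → only 8 remains.
E8 = 7: row 8 has {2,6}; col 5 has {1,2,3,4,5,6,8,9}; region has {1,2,9} → only 7 remains.
F8 = 1: row 8 has {2,6,7}; col 6 has {2,3,4,5,6,8,9}; region has {2,4,6,8} → only 1 remains.
C9 = 5: row 9 has {1,2,4,6,8,9}; col 3 has {1,2,3,4,7,9}; region has {1,2,4,6,8} → only 5 remains.
D9 = 3: row 9 has {1,2,4,5,6,8,9}; col 4 has {1,2,4,6,7,8,9}; region has {1,2,4,5,6,8} → only 3 remains.
G9 = 7: row 9 has {1,2,3,4,5,6,8,9}; col 7 has {1,4,6,8,9}; region has {1,2,3,4,5,6,8} → only 7 remains.
F2 = 7: row 2 has {2,3,4,9}; col 6 has {1,2,3,4,5,6,8,9}; region has {2,3,4,6,9} → only 7 remains.
G2 = 5: row 2 has {2,3,4,7,9}; col 7 has {1,4,6,7,8,9}; region has {2,3,4,6,7,9} → only 5 remains.
H2 = 6: row 2 has {2,3,4,5,7,9}; col 8 has {1,2,3,4,8}; region has {1,2,4,7,8,9} → only 6 remains.
G3 = 3: row 3 has {1,2,4,7,9}; col 7 has {1,4,5,6,7,8,9}; region has {1,2,4,6,7,8,9} → only 3 remains.
H3 = 5: row 3 has {1,2,3,4,7,9}; col 8 has {1,2,3,4,6,8}; region has {1,2,3,4,6,7,8,9} → only 5 remains.
J3 = 8: row 3 has {1,2,3,4,5,7,9}; col 9 has {2,4,6,7,9}; region has {2,3,4,5,6,7,9} → only 8 remains.
A4 = 9: row 4 has {1,2,3,4,5,6,7,8}; col 1 has {1,5,7}; region has {1,3,4,5,6,7,8} → only 9 remains.
A5 = 2: row 5 has {1,3,4,5,6,7,8,9}; col 1 has {1,5,7,9}; region has {1,3,4,5,6,7,8,9} → only 2 remains.

273685149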